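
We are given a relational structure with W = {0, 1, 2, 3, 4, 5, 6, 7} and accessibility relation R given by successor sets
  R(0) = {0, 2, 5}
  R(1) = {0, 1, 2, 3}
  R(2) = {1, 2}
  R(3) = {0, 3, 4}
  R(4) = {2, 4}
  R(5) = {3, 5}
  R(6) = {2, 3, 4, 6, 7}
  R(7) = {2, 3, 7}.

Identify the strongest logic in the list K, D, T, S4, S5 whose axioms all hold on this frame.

T

Serial (axiom D): yes — every world has a successor (e.g. 0 R 0).
Reflexive (axiom T): yes — every world is R-related to itself.
Transitive (axiom 4): no — 0 R 2 and 2 R 1, but not 0 R 1.
Euclidean (axiom 5): no — 0 R 2 and 0 R 5, but not 2 R 5.
So F validates K, D, T; S4 would additionally require R to be transitive. The strongest is T.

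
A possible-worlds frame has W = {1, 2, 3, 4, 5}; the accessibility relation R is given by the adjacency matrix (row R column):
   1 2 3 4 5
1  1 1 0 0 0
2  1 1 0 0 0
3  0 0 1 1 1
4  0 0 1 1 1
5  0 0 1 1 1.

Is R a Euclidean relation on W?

Yes

Euclidean: yes — any two successors of a common world are R-related.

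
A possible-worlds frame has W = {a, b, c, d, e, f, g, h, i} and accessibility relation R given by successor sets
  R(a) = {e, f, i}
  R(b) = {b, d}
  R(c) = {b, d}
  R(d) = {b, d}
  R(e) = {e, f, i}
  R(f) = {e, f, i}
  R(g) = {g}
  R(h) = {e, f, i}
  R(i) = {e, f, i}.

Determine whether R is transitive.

Transitive: yes — every two-step R-path is closed by a direct edge.

Yes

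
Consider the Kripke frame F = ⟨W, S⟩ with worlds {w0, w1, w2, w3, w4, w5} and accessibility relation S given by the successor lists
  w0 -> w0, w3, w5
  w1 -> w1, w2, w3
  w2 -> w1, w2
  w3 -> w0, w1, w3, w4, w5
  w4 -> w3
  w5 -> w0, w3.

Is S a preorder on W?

No

Reflexive: no — w4 is not related to itself.
Transitive: no — w0 S w3 and w3 S w1, but not w0 S w1.
So S is not a preorder.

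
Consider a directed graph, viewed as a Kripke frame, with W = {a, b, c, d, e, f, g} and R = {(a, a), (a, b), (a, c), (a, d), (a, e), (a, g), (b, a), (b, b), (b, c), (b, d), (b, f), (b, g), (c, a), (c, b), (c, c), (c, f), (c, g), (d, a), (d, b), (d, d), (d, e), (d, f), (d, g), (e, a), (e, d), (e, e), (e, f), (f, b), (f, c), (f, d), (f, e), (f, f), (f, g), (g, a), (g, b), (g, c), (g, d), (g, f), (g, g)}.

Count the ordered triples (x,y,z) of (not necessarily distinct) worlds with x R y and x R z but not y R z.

34

Enumerating: (a,b,e), (a,c,d), (a,c,e), (a,d,c), (a,e,b), (a,e,c), (a,e,g), (a,g,e), (b,a,f), (b,c,d), (b,d,c), (b,f,a), … and 22 more.
Total: 34.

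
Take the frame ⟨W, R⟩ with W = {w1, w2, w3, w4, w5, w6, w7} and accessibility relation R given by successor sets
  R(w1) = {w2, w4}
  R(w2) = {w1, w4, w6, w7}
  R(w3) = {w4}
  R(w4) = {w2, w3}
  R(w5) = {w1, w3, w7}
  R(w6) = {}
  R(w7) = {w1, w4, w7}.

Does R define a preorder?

Reflexive: no — w1 is not related to itself.
Transitive: no — w1 R w2 and w2 R w6, but not w1 R w6.
So R is not a preorder.

No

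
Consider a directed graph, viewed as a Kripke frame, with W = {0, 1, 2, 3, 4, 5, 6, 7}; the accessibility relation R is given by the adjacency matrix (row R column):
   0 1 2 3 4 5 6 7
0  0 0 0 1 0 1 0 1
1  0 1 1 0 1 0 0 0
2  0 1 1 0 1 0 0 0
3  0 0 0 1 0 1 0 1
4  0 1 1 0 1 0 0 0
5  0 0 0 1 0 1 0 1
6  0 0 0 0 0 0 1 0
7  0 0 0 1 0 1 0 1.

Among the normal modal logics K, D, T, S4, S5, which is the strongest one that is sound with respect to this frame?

Serial (axiom D): yes — every world has a successor (e.g. 0 R 3).
Reflexive (axiom T): no — 0 is not related to itself.
Transitive (axiom 4): yes — every two-step R-path is closed by a direct edge.
Euclidean (axiom 5): yes — any two successors of a common world are R-related.
So F validates K, D; T would additionally require R to be reflexive. The strongest is D.

D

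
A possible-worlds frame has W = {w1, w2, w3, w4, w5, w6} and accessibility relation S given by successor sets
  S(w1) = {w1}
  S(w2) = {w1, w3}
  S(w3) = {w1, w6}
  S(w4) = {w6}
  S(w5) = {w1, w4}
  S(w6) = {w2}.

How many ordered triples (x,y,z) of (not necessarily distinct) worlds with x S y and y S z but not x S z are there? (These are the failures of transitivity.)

6

Enumerating: (w2,w3,w6), (w3,w6,w2), (w4,w6,w2), (w5,w4,w6), (w6,w2,w1), (w6,w2,w3).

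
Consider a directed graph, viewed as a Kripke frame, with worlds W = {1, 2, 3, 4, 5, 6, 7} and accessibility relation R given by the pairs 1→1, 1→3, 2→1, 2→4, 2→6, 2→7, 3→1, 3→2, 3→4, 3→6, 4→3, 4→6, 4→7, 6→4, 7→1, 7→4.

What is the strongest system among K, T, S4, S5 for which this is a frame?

Reflexive (axiom T): no — 2 is not related to itself.
Transitive (axiom 4): no — 1 R 3 and 3 R 2, but not 1 R 2.
Euclidean (axiom 5): no — 2 R 1 and 2 R 4, but not 1 R 4.
So F validates K; T would additionally require R to be reflexive. The strongest is K.

K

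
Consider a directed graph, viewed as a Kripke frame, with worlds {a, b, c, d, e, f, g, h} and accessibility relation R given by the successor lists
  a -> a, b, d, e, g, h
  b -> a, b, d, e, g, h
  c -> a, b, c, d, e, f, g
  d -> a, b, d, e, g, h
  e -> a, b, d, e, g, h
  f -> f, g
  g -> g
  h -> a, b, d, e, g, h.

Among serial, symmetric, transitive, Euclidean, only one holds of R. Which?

serial

Serial: yes — every world has a successor (e.g. a R a).
Symmetric: no — a R g but not g R a.
Transitive: no — c R a and a R h, but not c R h.
Euclidean: no — a R g and a R b, but not g R b.
Only serial holds.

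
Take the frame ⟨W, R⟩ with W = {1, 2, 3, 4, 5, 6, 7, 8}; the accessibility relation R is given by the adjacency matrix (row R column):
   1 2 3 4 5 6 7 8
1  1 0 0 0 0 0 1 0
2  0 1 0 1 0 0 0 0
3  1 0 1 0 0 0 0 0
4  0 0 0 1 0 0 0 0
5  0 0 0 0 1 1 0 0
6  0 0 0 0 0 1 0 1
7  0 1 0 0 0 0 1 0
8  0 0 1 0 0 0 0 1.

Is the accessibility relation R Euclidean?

Euclidean: no — 1 R 7 and 1 R 1, but not 7 R 1.

No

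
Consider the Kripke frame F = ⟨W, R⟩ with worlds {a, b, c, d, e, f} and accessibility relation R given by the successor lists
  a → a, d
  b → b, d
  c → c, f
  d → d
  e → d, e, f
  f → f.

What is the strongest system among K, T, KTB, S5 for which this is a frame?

Reflexive (axiom T): yes — every world is R-related to itself.
Symmetric (axiom B): no — a R d but not d R a.
Euclidean (axiom 5): no — e R d and e R f, but not d R f.
So F validates K, T; KTB would additionally require R to be symmetric. The strongest is T.

T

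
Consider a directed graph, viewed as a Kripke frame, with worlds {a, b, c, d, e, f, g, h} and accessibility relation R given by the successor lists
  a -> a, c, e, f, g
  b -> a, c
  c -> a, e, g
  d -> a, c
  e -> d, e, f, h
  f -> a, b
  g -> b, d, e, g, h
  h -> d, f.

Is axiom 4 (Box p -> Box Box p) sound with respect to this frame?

Axiom 4 corresponds to the accessibility relation being transitive.
Transitive: no — a R e and e R d, but not a R d.

No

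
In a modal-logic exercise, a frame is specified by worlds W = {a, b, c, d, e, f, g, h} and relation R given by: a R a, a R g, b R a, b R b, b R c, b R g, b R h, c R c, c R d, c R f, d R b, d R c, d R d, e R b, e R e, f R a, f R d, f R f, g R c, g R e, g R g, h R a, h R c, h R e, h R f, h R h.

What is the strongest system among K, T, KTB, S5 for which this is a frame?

T

Reflexive (axiom T): yes — every world is R-related to itself.
Symmetric (axiom B): no — a R g but not g R a.
Euclidean (axiom 5): no — b R a and b R c, but not a R c.
So F validates K, T; KTB would additionally require R to be symmetric. The strongest is T.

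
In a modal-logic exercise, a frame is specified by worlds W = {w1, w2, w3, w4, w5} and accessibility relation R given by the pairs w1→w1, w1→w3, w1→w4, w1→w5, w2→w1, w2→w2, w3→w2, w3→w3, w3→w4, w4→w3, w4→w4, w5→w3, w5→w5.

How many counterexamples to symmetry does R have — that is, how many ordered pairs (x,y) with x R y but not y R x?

Enumerating: (w1,w3), (w1,w4), (w1,w5), (w2,w1), (w3,w2), (w5,w3).

6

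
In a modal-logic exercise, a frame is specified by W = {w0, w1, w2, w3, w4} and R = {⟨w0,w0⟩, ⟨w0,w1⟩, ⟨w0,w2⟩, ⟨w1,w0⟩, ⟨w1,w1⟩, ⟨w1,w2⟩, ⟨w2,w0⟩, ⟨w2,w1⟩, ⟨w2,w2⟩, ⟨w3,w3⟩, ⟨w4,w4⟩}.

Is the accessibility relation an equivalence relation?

Reflexive: yes — every world is R-related to itself.
Symmetric: yes — every pair in R has its reverse in R.
Transitive: yes — every two-step R-path is closed by a direct edge.
So R is an equivalence relation.

Yes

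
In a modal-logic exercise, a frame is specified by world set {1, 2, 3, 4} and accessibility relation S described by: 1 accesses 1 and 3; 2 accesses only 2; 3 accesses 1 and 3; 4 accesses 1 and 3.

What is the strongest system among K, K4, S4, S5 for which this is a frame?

K4

Transitive (axiom 4): yes — every two-step S-path is closed by a direct edge.
Reflexive (axiom T): no — 4 is not related to itself.
Euclidean (axiom 5): yes — any two successors of a common world are S-related.
So F validates K, K4; S4 would additionally require S to be reflexive. The strongest is K4.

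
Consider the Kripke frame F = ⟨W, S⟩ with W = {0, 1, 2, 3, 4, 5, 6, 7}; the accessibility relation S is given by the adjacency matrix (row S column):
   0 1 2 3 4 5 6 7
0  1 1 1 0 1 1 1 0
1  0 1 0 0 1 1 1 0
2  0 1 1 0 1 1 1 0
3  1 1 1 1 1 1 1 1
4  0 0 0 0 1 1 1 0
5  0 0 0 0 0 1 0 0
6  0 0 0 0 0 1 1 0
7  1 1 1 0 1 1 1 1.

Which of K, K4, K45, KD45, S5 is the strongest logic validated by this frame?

K4

Transitive (axiom 4): yes — every two-step S-path is closed by a direct edge.
Euclidean (axiom 5): no — 0 S 1 and 0 S 2, but not 1 S 2.
Serial (axiom D): yes — every world has a successor (e.g. 0 S 0).
Reflexive (axiom T): yes — every world is S-related to itself.
So F validates K, K4; K45 would additionally require S to be Euclidean. The strongest is K4.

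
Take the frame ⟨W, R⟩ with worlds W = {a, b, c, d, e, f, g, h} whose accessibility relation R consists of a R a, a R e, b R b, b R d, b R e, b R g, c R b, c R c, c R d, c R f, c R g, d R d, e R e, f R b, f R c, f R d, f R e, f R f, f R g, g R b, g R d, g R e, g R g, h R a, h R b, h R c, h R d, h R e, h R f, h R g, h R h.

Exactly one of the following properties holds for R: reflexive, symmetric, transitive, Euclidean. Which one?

reflexive

Reflexive: yes — every world is R-related to itself.
Symmetric: no — a R e but not e R a.
Transitive: no — c R b and b R e, but not c R e.
Euclidean: no — b R d and b R e, but not d R e.
Only reflexive holds.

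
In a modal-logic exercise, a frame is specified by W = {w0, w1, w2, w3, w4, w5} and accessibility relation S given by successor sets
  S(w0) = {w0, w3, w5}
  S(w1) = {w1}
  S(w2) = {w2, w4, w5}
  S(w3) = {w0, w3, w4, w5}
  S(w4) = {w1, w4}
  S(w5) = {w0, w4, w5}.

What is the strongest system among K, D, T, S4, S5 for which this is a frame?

T

Serial (axiom D): yes — every world has a successor (e.g. w0 S w0).
Reflexive (axiom T): yes — every world is S-related to itself.
Transitive (axiom 4): no — w0 S w3 and w3 S w4, but not w0 S w4.
Euclidean (axiom 5): no — w0 S w5 and w0 S w3, but not w5 S w3.
So F validates K, D, T; S4 would additionally require S to be transitive. The strongest is T.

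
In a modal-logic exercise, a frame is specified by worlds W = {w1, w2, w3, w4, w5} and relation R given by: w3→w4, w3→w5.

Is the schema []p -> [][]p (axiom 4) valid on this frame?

Axiom 4 corresponds to the accessibility relation being transitive.
Transitive: yes — every two-step R-path is closed by a direct edge.

Yes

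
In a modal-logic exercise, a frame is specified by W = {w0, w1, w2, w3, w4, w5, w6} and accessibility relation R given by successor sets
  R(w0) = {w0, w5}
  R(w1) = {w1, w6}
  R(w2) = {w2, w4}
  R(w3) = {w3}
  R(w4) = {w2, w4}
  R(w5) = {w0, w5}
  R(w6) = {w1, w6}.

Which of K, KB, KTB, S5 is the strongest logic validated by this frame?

Symmetric (axiom B): yes — every pair in R has its reverse in R.
Reflexive (axiom T): yes — every world is R-related to itself.
Euclidean (axiom 5): yes — any two successors of a common world are R-related.
So F validates K, KB, KTB, S5. The strongest is S5.

S5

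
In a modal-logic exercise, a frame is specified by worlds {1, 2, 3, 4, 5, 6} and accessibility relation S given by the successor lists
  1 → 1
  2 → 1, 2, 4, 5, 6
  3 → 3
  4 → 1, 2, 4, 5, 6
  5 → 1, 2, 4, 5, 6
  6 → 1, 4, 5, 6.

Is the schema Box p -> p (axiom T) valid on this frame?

Yes

Axiom T corresponds to the accessibility relation being reflexive.
Reflexive: yes — every world is S-related to itself.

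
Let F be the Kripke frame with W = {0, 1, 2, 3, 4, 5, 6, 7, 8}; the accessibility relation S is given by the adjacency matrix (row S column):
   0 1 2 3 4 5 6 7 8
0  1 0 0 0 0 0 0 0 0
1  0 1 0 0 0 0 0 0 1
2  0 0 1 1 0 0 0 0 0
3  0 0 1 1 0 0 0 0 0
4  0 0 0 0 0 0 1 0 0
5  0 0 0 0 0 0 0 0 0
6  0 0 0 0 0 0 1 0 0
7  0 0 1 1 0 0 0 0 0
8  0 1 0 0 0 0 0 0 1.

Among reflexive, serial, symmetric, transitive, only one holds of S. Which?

Reflexive: no — 4 is not related to itself.
Serial: no — 5 has no S-successor.
Symmetric: no — 4 S 6 but not 6 S 4.
Transitive: yes — every two-step S-path is closed by a direct edge.
Only transitive holds.

transitive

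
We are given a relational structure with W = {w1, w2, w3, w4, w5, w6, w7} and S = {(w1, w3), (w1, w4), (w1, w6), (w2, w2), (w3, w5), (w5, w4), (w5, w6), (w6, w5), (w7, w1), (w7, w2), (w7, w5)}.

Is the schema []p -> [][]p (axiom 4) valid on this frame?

By correspondence theory, 4 is valid on a frame iff S is transitive.
Transitive: no — w1 S w3 and w3 S w5, but not w1 S w5.

No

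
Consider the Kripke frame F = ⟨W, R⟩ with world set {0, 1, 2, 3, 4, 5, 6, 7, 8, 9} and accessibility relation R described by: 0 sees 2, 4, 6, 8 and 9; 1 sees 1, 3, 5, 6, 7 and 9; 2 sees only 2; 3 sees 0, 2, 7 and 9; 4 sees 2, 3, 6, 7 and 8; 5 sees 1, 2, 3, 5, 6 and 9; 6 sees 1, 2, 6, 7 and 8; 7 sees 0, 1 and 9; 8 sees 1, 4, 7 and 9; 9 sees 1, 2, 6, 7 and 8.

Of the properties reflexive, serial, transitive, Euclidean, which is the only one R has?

Reflexive: no — 0 is not related to itself.
Serial: yes — every world has a successor (e.g. 0 R 2).
Transitive: no — 0 R 4 and 4 R 3, but not 0 R 3.
Euclidean: no — 0 R 2 and 0 R 4, but not 2 R 4.
Only serial holds.

serial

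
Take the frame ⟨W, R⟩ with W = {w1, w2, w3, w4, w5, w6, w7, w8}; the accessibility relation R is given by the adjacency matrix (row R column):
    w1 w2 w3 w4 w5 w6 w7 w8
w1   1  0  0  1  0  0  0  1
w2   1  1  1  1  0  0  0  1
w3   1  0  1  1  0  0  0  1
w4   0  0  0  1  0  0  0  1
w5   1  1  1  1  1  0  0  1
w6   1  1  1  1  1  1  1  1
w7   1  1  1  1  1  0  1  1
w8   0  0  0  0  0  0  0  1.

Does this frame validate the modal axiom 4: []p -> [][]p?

Yes

The schema 4 characterises exactly the transitive frames.
Transitive: yes — every two-step R-path is closed by a direct edge.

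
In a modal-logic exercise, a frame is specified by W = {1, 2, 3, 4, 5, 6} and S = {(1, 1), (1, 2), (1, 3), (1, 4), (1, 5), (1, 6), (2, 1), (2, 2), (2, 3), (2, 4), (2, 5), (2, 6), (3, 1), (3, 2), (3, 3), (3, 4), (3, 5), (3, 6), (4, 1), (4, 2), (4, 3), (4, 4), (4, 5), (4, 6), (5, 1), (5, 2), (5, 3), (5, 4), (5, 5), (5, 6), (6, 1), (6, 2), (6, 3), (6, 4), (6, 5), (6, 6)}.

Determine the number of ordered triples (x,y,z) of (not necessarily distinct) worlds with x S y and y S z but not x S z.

S is transitive; there are no such tuples.

0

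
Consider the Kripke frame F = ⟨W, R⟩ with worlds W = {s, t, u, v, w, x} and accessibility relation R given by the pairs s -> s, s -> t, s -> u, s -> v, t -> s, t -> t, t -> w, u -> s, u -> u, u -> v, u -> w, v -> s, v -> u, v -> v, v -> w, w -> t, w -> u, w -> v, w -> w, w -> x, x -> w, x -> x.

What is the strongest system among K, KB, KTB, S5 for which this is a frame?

KTB

Symmetric (axiom B): yes — every pair in R has its reverse in R.
Reflexive (axiom T): yes — every world is R-related to itself.
Euclidean (axiom 5): no — s R t and s R u, but not t R u.
So F validates K, KB, KTB; S5 would additionally require R to be Euclidean. The strongest is KTB.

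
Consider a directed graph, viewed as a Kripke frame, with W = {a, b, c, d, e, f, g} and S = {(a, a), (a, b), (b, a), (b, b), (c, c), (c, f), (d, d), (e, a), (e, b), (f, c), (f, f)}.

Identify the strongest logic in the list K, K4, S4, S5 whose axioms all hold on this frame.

K4

Transitive (axiom 4): yes — every two-step S-path is closed by a direct edge.
Reflexive (axiom T): no — e is not related to itself.
Euclidean (axiom 5): yes — any two successors of a common world are S-related.
So F validates K, K4; S4 would additionally require S to be reflexive. The strongest is K4.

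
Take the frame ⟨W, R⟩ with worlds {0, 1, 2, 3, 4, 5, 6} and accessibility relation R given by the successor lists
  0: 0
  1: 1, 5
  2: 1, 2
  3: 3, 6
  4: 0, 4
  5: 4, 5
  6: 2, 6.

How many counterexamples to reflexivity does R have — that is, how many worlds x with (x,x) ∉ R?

0

R is reflexive; there are no such worlds.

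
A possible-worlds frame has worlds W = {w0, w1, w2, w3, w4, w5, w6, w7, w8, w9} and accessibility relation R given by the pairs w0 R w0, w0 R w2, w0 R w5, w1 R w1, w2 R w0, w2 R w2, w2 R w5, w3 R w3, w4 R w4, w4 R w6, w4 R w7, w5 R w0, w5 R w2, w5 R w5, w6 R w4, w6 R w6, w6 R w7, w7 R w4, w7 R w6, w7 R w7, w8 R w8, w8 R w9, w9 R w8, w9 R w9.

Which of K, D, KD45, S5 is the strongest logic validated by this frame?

Serial (axiom D): yes — every world has a successor (e.g. w0 R w0).
Euclidean (axiom 5): yes — any two successors of a common world are R-related.
Transitive (axiom 4): yes — every two-step R-path is closed by a direct edge.
Reflexive (axiom T): yes — every world is R-related to itself.
So F validates K, D, KD45, S5. The strongest is S5.

S5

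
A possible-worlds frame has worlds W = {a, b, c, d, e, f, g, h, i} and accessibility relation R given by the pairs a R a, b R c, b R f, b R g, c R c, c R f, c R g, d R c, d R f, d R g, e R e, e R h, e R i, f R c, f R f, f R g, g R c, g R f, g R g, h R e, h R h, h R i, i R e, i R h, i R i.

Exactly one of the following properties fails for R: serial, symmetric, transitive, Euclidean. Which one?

Serial: yes — every world has a successor (e.g. a R a).
Symmetric: no — b R c but not c R b.
Transitive: yes — every two-step R-path is closed by a direct edge.
Euclidean: yes — any two successors of a common world are R-related.
Only symmetric fails.

symmetric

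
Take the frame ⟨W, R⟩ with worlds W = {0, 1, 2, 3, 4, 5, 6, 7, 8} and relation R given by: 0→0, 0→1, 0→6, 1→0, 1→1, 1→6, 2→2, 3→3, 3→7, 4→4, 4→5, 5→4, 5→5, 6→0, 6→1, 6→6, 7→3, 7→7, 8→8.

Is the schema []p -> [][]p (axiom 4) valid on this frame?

Axiom 4 corresponds to the accessibility relation being transitive.
Transitive: yes — every two-step R-path is closed by a direct edge.

Yes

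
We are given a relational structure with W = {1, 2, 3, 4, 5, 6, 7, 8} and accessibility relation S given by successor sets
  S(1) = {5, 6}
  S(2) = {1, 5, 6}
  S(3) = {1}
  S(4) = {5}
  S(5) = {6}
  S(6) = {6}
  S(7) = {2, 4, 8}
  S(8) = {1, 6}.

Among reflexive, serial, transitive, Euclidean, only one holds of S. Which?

serial

Reflexive: no — 1 is not related to itself.
Serial: yes — every world has a successor (e.g. 1 S 5).
Transitive: no — 3 S 1 and 1 S 5, but not 3 S 5.
Euclidean: no — 1 S 6 and 1 S 5, but not 6 S 5.
Only serial holds.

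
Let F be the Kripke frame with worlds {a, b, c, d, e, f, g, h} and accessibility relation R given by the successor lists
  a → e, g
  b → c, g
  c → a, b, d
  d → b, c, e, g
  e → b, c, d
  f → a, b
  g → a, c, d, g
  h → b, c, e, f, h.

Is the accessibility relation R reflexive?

Reflexive: no — a is not related to itself.

No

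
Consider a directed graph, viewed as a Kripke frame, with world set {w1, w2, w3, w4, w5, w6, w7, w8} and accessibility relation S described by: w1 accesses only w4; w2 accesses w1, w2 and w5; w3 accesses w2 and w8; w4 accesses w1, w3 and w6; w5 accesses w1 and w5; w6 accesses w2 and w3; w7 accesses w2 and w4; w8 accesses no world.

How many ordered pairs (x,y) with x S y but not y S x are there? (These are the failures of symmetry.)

Enumerating: (w2,w1), (w2,w5), (w3,w2), (w3,w8), (w4,w3), (w4,w6), (w5,w1), (w6,w2), (w6,w3), (w7,w2), (w7,w4).

11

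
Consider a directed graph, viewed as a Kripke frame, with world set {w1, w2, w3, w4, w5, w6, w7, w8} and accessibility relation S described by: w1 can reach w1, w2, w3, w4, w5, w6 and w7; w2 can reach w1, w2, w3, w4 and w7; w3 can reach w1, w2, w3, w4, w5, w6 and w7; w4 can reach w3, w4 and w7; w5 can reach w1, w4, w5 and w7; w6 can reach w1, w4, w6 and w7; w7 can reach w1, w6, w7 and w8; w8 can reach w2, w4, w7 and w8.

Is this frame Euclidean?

No

Euclidean: no — w1 S w2 and w1 S w5, but not w2 S w5.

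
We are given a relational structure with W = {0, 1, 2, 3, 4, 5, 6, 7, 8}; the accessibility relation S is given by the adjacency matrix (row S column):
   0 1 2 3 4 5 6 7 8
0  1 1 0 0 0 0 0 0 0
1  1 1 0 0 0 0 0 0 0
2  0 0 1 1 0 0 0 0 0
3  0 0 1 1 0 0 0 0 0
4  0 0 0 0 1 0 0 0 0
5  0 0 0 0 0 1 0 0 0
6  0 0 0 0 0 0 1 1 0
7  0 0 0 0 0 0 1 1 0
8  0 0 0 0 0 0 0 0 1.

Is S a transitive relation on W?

Yes

Transitive: yes — every two-step S-path is closed by a direct edge.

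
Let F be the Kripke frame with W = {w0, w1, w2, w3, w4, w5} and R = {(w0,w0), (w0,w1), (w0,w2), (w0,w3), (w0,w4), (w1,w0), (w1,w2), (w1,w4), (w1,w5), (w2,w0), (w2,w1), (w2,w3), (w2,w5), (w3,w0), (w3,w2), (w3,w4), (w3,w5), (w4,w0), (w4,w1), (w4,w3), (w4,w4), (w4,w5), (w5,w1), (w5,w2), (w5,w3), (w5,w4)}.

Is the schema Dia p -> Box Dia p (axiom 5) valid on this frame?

No

By correspondence theory, 5 is valid on a frame iff R is Euclidean.
Euclidean: no — w0 R w1 and w0 R w3, but not w1 R w3.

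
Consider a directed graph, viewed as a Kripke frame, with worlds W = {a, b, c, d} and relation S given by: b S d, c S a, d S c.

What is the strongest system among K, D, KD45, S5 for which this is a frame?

K

Serial (axiom D): no — a has no S-successor.
Euclidean (axiom 5): no — b S d and b S d, but not d S d.
Transitive (axiom 4): no — b S d and d S c, but not b S c.
Reflexive (axiom T): no — a is not related to itself.
So F validates K; D would additionally require S to be serial. The strongest is K.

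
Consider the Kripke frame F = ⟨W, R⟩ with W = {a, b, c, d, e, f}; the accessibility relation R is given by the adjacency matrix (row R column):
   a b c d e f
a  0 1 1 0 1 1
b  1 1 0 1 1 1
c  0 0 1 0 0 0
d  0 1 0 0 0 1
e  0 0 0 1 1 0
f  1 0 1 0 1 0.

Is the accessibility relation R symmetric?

No

Symmetric: no — a R c but not c R a.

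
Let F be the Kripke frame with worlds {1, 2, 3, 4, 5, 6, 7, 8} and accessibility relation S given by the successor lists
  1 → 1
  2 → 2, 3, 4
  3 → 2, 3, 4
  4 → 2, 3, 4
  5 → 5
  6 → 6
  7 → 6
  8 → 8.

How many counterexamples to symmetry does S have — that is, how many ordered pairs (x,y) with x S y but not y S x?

Enumerating: (7,6).

1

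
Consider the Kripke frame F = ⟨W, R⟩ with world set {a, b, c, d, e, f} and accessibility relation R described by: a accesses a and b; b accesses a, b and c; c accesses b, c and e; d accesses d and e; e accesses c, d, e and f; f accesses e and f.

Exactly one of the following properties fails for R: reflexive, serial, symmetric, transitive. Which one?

Reflexive: yes — every world is R-related to itself.
Serial: yes — every world has a successor (e.g. a R a).
Symmetric: yes — every pair in R has its reverse in R.
Transitive: no — a R b and b R c, but not a R c.
Only transitive fails.

transitive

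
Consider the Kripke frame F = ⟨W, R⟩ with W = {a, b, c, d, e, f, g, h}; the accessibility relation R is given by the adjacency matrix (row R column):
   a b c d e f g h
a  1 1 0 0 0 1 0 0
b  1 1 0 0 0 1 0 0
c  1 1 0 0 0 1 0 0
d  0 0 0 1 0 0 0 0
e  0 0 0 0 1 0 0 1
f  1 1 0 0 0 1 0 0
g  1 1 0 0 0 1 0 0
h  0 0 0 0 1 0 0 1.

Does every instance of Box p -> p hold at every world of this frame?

No

By correspondence theory, T is valid on a frame iff R is reflexive.
Reflexive: no — c is not related to itself.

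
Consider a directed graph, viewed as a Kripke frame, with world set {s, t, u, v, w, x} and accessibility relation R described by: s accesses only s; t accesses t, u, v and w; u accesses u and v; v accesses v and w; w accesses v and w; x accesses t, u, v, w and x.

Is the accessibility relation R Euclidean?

Euclidean: no — t R u and t R w, but not u R w.

No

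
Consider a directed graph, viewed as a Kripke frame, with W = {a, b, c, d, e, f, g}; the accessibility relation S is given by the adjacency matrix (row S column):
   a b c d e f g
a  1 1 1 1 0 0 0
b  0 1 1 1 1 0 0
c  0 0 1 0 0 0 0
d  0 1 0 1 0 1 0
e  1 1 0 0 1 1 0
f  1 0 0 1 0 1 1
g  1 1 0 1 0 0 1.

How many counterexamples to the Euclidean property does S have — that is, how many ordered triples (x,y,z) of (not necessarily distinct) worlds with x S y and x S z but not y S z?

Enumerating: (a,b,a), (a,c,a), (a,c,b), (a,c,d), (a,d,a), (a,d,c), (b,c,b), (b,c,d), (b,c,e), (b,d,c), (b,d,e), (b,e,c), … and 19 more.
Total: 31.

31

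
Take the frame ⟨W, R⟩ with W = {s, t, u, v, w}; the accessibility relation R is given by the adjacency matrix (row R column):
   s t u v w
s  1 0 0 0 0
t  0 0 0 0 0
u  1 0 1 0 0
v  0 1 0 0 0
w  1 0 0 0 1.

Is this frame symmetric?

Symmetric: no — u R s but not s R u.

No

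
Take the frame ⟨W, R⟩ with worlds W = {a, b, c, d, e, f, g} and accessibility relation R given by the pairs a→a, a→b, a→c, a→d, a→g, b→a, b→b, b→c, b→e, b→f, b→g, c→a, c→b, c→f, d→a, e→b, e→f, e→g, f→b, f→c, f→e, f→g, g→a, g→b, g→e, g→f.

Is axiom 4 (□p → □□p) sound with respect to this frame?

No

By correspondence theory, 4 is valid on a frame iff R is transitive.
Transitive: no — a R b and b R e, but not a R e.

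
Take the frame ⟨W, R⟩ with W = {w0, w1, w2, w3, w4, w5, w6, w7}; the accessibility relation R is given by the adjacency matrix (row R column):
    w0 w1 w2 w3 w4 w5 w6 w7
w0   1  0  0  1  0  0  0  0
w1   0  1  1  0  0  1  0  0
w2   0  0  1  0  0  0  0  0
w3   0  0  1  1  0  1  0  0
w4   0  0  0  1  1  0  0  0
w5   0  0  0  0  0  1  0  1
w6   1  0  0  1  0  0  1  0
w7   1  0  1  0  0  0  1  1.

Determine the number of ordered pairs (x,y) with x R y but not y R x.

12

Enumerating: (w0,w3), (w1,w2), (w1,w5), (w3,w2), (w3,w5), (w4,w3), (w5,w7), (w6,w0), (w6,w3), (w7,w0), (w7,w2), (w7,w6).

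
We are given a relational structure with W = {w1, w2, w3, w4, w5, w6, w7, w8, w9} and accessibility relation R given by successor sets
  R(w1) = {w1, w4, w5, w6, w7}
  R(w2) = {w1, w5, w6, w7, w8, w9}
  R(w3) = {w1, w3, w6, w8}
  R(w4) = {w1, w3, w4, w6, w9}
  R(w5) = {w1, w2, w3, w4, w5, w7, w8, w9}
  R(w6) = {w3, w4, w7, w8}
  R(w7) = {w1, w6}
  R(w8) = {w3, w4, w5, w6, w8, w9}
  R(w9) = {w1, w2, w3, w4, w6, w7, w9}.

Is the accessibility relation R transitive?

No

Transitive: no — w1 R w4 and w4 R w3, but not w1 R w3.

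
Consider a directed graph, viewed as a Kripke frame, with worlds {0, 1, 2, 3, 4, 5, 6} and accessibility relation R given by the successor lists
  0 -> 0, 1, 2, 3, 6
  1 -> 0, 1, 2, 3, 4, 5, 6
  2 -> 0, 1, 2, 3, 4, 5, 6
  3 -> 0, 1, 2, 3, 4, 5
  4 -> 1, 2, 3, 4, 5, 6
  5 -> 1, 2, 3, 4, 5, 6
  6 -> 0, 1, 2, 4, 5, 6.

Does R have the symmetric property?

Symmetric: yes — every pair in R has its reverse in R.

Yes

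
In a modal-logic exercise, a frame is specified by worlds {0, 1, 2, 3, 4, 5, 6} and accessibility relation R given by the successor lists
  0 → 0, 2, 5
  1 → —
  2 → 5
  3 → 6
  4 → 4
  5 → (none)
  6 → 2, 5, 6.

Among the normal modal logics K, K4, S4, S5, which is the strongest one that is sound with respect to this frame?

K

Transitive (axiom 4): no — 3 R 6 and 6 R 2, but not 3 R 2.
Reflexive (axiom T): no — 1 is not related to itself.
Euclidean (axiom 5): no — 0 R 5 and 0 R 2, but not 5 R 2.
So F validates K; K4 would additionally require R to be transitive. The strongest is K.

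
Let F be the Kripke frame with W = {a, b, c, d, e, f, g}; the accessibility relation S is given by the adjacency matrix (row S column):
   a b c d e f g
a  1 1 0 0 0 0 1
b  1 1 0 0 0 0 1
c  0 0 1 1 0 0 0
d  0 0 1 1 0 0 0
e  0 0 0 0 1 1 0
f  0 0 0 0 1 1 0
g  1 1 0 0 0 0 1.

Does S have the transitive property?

Yes

Transitive: yes — every two-step S-path is closed by a direct edge.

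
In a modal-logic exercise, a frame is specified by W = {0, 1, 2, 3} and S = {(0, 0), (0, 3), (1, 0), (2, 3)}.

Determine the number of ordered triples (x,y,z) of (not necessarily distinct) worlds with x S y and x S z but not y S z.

Enumerating: (0,3,0), (0,3,3), (2,3,3).

3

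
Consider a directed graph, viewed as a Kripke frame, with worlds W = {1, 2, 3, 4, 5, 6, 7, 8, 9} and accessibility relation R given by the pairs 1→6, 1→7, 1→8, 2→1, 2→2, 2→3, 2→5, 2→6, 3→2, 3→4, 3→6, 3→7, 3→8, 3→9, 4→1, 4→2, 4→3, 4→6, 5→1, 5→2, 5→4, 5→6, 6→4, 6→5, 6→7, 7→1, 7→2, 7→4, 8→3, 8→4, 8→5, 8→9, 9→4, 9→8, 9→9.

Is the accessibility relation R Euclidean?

Euclidean: no — 1 R 6 and 1 R 8, but not 6 R 8.

No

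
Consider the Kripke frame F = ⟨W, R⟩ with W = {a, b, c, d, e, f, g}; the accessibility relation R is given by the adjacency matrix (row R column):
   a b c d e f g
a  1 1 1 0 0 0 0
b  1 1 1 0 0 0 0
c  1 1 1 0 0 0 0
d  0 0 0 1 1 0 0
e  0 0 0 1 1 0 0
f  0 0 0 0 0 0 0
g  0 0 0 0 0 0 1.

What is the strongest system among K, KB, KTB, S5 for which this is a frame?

KB

Symmetric (axiom B): yes — every pair in R has its reverse in R.
Reflexive (axiom T): no — f is not related to itself.
Euclidean (axiom 5): yes — any two successors of a common world are R-related.
So F validates K, KB; KTB would additionally require R to be reflexive. The strongest is KB.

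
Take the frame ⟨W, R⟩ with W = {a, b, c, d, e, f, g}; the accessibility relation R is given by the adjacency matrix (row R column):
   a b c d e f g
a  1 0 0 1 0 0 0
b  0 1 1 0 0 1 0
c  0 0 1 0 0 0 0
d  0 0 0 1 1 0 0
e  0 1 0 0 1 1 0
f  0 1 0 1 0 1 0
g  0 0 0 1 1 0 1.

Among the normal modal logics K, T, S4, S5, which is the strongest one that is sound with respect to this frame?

Reflexive (axiom T): yes — every world is R-related to itself.
Transitive (axiom 4): no — a R d and d R e, but not a R e.
Euclidean (axiom 5): no — b R c and b R f, but not c R f.
So F validates K, T; S4 would additionally require R to be transitive. The strongest is T.

T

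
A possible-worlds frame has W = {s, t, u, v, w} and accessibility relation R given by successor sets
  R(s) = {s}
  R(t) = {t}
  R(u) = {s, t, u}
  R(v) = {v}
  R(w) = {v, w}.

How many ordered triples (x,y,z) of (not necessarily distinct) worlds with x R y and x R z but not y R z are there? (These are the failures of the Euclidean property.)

Enumerating: (u,s,t), (u,s,u), (u,t,s), (u,t,u), (w,v,w).

5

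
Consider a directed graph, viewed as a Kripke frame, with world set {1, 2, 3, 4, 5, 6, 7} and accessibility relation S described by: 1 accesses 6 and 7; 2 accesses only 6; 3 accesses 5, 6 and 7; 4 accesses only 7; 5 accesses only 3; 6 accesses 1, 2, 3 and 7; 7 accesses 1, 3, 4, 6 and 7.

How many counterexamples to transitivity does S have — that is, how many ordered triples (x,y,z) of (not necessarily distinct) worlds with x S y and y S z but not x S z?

32

Enumerating: (1,6,1), (1,6,2), (1,6,3), (1,7,1), (1,7,3), (1,7,4), (2,6,1), (2,6,2), (2,6,3), (2,6,7), (3,5,3), (3,6,1), … and 20 more.
Total: 32.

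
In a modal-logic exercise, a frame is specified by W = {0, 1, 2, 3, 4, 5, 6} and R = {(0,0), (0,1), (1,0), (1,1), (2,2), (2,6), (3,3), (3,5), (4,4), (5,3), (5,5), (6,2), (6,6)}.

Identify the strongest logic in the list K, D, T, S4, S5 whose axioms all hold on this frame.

Serial (axiom D): yes — every world has a successor (e.g. 0 R 0).
Reflexive (axiom T): yes — every world is R-related to itself.
Transitive (axiom 4): yes — every two-step R-path is closed by a direct edge.
Euclidean (axiom 5): yes — any two successors of a common world are R-related.
So F validates K, D, T, S4, S5. The strongest is S5.

S5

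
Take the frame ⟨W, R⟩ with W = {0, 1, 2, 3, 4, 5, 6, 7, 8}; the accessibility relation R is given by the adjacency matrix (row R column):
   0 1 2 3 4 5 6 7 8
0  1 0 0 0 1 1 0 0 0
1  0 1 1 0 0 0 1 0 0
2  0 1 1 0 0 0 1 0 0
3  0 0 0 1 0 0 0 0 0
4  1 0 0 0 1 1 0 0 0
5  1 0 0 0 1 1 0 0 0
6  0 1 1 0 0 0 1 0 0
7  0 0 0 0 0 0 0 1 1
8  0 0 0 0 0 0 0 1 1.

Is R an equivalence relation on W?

Reflexive: yes — every world is R-related to itself.
Symmetric: yes — every pair in R has its reverse in R.
Transitive: yes — every two-step R-path is closed by a direct edge.
So R is an equivalence relation.

Yes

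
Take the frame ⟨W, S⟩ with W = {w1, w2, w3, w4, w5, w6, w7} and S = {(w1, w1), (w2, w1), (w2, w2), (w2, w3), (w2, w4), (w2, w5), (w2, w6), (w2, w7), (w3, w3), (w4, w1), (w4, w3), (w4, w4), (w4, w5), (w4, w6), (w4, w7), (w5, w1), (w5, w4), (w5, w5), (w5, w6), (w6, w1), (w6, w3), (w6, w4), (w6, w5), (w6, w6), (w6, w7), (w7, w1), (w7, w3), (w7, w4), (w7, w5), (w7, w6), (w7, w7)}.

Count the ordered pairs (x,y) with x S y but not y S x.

14

Enumerating: (w2,w1), (w2,w3), (w2,w4), (w2,w5), (w2,w6), (w2,w7), (w4,w1), (w4,w3), (w5,w1), (w6,w1), (w6,w3), (w7,w1), (w7,w3), (w7,w5).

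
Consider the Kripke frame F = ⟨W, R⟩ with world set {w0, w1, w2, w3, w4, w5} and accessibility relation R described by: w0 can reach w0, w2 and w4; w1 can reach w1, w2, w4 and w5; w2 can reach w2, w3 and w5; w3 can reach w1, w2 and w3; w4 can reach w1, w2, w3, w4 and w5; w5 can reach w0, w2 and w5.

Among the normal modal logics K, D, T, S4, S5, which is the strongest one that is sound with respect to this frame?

T

Serial (axiom D): yes — every world has a successor (e.g. w0 R w0).
Reflexive (axiom T): yes — every world is R-related to itself.
Transitive (axiom 4): no — w0 R w2 and w2 R w3, but not w0 R w3.
Euclidean (axiom 5): no — w0 R w2 and w0 R w4, but not w2 R w4.
So F validates K, D, T; S4 would additionally require R to be transitive. The strongest is T.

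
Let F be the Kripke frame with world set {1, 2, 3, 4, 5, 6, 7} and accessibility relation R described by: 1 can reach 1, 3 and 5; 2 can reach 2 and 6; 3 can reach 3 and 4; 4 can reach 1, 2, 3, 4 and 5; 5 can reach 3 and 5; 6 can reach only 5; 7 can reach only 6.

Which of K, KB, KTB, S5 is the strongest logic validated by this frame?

Symmetric (axiom B): no — 1 R 3 but not 3 R 1.
Reflexive (axiom T): no — 6 is not related to itself.
Euclidean (axiom 5): no — 1 R 3 and 1 R 5, but not 3 R 5.
So F validates K; KB would additionally require R to be symmetric. The strongest is K.

K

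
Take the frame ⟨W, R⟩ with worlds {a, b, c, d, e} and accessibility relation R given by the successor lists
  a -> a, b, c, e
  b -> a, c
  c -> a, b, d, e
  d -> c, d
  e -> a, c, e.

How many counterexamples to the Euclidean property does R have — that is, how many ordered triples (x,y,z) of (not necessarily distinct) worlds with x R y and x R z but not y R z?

Enumerating: (a,b,b), (a,b,e), (a,c,c), (a,e,b), (b,c,c), (c,a,d), (c,b,b), (c,b,d), (c,b,e), (c,d,a), (c,d,b), (c,d,e), (c,e,b), (c,e,d), (d,c,c), (e,c,c).

16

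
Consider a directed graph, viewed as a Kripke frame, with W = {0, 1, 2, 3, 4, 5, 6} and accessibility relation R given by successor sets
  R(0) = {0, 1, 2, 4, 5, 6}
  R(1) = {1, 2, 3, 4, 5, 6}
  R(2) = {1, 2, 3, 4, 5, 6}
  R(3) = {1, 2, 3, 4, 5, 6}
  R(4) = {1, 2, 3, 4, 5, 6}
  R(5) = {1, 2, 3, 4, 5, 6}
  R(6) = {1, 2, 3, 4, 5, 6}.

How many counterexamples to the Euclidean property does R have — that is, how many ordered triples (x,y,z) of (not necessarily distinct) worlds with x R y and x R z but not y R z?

5

Enumerating: (0,1,0), (0,2,0), (0,4,0), (0,5,0), (0,6,0).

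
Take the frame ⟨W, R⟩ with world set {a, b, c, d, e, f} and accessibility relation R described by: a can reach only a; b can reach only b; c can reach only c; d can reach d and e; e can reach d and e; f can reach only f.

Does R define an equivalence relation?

Reflexive: yes — every world is R-related to itself.
Symmetric: yes — every pair in R has its reverse in R.
Transitive: yes — every two-step R-path is closed by a direct edge.
So R is an equivalence relation.

Yes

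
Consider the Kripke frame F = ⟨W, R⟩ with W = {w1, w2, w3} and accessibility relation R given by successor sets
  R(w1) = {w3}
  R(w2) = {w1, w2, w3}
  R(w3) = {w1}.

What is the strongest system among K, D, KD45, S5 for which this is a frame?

D

Serial (axiom D): yes — every world has a successor (e.g. w1 R w3).
Euclidean (axiom 5): no — w1 R w3 and w1 R w3, but not w3 R w3.
Transitive (axiom 4): no — w1 R w3 and w3 R w1, but not w1 R w1.
Reflexive (axiom T): no — w1 is not related to itself.
So F validates K, D; KD45 would additionally require R to be Euclidean and transitive. The strongest is D.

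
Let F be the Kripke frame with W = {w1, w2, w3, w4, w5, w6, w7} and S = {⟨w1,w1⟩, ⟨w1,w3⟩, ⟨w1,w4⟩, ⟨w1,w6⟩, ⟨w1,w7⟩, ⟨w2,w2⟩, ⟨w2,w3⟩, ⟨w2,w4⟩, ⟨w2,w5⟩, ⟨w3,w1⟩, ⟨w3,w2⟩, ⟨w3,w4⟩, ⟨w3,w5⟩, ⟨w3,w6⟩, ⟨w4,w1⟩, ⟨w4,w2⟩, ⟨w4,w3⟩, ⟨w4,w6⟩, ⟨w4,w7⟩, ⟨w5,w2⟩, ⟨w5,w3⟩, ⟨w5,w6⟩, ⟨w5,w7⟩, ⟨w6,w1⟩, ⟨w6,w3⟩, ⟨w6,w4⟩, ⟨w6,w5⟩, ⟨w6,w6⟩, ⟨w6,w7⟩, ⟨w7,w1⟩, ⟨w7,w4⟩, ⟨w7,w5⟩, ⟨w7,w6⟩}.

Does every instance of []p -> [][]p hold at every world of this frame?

The schema 4 characterises exactly the transitive frames.
Transitive: no — w1 S w3 and w3 S w2, but not w1 S w2.

No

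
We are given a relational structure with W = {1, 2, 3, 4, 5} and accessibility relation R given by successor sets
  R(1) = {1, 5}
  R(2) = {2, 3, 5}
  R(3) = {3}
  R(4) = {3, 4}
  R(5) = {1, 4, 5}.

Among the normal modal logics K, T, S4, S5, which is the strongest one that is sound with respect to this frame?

T

Reflexive (axiom T): yes — every world is R-related to itself.
Transitive (axiom 4): no — 1 R 5 and 5 R 4, but not 1 R 4.
Euclidean (axiom 5): no — 2 R 3 and 2 R 5, but not 3 R 5.
So F validates K, T; S4 would additionally require R to be transitive. The strongest is T.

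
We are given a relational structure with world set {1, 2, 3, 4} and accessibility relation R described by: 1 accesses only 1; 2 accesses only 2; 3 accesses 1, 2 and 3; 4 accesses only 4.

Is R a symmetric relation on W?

Symmetric: no — 3 R 1 but not 1 R 3.

No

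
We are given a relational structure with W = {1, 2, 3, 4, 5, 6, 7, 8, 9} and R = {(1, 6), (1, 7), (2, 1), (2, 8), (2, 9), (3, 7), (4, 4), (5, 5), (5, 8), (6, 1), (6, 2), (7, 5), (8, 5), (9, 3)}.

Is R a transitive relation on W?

Transitive: no — 1 R 6 and 6 R 2, but not 1 R 2.

No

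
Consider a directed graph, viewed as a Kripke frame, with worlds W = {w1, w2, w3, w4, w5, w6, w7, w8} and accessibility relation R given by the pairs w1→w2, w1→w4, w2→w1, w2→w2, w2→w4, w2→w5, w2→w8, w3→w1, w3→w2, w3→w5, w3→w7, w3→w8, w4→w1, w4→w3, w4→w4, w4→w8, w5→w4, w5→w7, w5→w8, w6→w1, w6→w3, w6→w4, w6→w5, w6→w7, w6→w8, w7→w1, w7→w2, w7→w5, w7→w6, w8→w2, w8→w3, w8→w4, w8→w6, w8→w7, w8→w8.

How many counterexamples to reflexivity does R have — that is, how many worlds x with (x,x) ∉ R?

5

Enumerating: w1, w3, w5, w6, w7.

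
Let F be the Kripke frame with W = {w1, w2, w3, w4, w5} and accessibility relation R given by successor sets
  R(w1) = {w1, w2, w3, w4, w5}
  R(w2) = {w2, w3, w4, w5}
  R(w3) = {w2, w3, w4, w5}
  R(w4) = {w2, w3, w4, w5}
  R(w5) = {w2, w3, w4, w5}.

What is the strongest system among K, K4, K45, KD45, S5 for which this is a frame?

Transitive (axiom 4): yes — every two-step R-path is closed by a direct edge.
Euclidean (axiom 5): no — w1 R w2 and w1 R w1, but not w2 R w1.
Serial (axiom D): yes — every world has a successor (e.g. w1 R w1).
Reflexive (axiom T): yes — every world is R-related to itself.
So F validates K, K4; K45 would additionally require R to be Euclidean. The strongest is K4.

K4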